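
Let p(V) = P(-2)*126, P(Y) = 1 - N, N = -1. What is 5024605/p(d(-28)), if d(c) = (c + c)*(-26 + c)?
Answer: 5024605/252 ≈ 19939.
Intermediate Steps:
d(c) = 2*c*(-26 + c) (d(c) = (2*c)*(-26 + c) = 2*c*(-26 + c))
P(Y) = 2 (P(Y) = 1 - 1*(-1) = 1 + 1 = 2)
p(V) = 252 (p(V) = 2*126 = 252)
5024605/p(d(-28)) = 5024605/252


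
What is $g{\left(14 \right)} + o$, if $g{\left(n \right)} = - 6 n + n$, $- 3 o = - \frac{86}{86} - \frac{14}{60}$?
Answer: $- \frac{6263}{90} \approx -69.589$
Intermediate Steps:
$o = \frac{37}{90}$ ($o = - \frac{- \frac{86}{86} - \frac{14}{60}}{3} = - \frac{\left(-86\right) \frac{1}{86} - \frac{7}{30}}{3} = - \frac{-1 - \frac{7}{30}}{3} = \left(- \frac{1}{3}\right) \left(- \frac{37}{30}\right) = \frac{37}{90} \approx 0.41111$)
$g{\left(n \right)} = - 5 n$
$g{\left(14 \right)} + o = \left(-5\right) 14 + \frac{37}{90} = -70 + \frac{37}{90} = - \frac{6263}{90}$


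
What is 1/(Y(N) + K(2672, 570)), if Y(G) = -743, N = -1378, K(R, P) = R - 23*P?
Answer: -1/11181 ≈ -8.9437e-5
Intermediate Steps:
1/(Y(N) + K(2672, 570)) = 1/(-743 + (2672 - 23*570)) = 1/(-743 + (2672 - 13110)) = 1/(-743 - 10438) = 1/(-11181) = -1/11181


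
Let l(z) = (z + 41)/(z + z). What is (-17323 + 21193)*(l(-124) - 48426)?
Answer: -23238508275/124 ≈ -1.8741e+8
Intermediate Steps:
l(z) = (41 + z)/(2*z) (l(z) = (41 + z)/((2*z)) = (41 + z)*(1/(2*z)) = (41 + z)/(2*z))
(-17323 + 21193)*(l(-124) - 48426) = (-17323 + 21193)*((1/2)*(41 - 124)/(-124) - 48426) = 3870*((1/2)*(-1/124)*(-83) - 48426) = 3870*(83/248 - 48426) = 3870*(-12009565/248) = -23238508275/124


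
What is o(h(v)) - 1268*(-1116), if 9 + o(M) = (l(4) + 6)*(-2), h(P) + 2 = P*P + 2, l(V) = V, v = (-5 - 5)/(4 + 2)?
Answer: 1415059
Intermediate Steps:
v = -5/3 (v = -10/6 = -10*⅙ = -5/3 ≈ -1.6667)
h(P) = P² (h(P) = -2 + (P*P + 2) = -2 + (P² + 2) = -2 + (2 + P²) = P²)
o(M) = -29 (o(M) = -9 + (4 + 6)*(-2) = -9 + 10*(-2) = -9 - 20 = -29)
o(h(v)) - 1268*(-1116) = -29 - 1268*(-1116) = -29 + 1415088 = 1415059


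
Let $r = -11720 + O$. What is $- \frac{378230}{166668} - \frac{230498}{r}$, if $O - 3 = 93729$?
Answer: $- \frac{4339752464}{854298501} \approx -5.0799$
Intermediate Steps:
$O = 93732$ ($O = 3 + 93729 = 93732$)
$r = 82012$ ($r = -11720 + 93732 = 82012$)
$- \frac{378230}{166668} - \frac{230498}{r} = - \frac{378230}{166668} - \frac{230498}{82012} = \left(-378230\right) \frac{1}{166668} - \frac{115249}{41006} = - \frac{189115}{83334} - \frac{115249}{41006} = - \frac{4339752464}{854298501}$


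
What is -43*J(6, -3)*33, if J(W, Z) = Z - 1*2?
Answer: 7095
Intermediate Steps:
J(W, Z) = -2 + Z (J(W, Z) = Z - 2 = -2 + Z)
-43*J(6, -3)*33 = -43*(-2 - 3)*33 = -43*(-5)*33 = 215*33 = 7095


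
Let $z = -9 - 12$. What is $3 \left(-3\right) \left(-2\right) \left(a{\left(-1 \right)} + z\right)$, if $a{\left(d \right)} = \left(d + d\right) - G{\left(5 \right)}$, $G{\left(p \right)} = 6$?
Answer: $-522$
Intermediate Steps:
$z = -21$
$a{\left(d \right)} = -6 + 2 d$ ($a{\left(d \right)} = \left(d + d\right) - 6 = 2 d - 6 = -6 + 2 d$)
$3 \left(-3\right) \left(-2\right) \left(a{\left(-1 \right)} + z\right) = 3 \left(-3\right) \left(-2\right) \left(\left(-6 + 2 \left(-1\right)\right) - 21\right) = \left(-9\right) \left(-2\right) \left(\left(-6 - 2\right) - 21\right) = 18 \left(-8 - 21\right) = 18 \left(-29\right) = -522$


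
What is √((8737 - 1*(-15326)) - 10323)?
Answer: 2*√3435 ≈ 117.22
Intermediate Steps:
√((8737 - 1*(-15326)) - 10323) = √((8737 + 15326) - 10323) = √(24063 - 10323) = √13740 = 2*√3435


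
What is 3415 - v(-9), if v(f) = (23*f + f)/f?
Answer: 3391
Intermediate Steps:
v(f) = 24 (v(f) = (24*f)/f = 24)
3415 - v(-9) = 3415 - 1*24 = 3415 - 24 = 3391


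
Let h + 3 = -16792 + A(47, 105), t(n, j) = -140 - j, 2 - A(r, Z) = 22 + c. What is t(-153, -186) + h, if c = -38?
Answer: -16731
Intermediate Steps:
A(r, Z) = 18 (A(r, Z) = 2 - (22 - 38) = 2 - 1*(-16) = 2 + 16 = 18)
h = -16777 (h = -3 + (-16792 + 18) = -3 - 16774 = -16777)
t(-153, -186) + h = (-140 - 1*(-186)) - 16777 = (-140 + 186) - 16777 = 46 - 16777 = -16731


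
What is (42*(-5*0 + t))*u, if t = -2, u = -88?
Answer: 7392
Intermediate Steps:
(42*(-5*0 + t))*u = (42*(-5*0 - 2))*(-88) = (42*(0 - 2))*(-88) = (42*(-2))*(-88) = -84*(-88) = 7392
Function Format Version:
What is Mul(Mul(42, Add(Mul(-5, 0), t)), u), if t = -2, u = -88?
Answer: 7392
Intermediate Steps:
Mul(Mul(42, Add(Mul(-5, 0), t)), u) = Mul(Mul(42, Add(Mul(-5, 0), -2)), -88) = Mul(Mul(42, Add(0, -2)), -88) = Mul(Mul(42, -2), -88) = Mul(-84, -88) = 7392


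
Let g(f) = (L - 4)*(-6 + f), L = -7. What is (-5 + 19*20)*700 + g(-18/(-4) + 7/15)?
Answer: 7875341/30 ≈ 2.6251e+5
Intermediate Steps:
g(f) = 66 - 11*f (g(f) = (-7 - 4)*(-6 + f) = -11*(-6 + f) = 66 - 11*f)
(-5 + 19*20)*700 + g(-18/(-4) + 7/15) = (-5 + 19*20)*700 + (66 - 11*(-18/(-4) + 7/15)) = (-5 + 380)*700 + (66 - 11*(-18*(-1/4) + 7*(1/15))) = 375*700 + (66 - 11*(9/2 + 7/15)) = 262500 + (66 - 11*149/30) = 262500 + (66 - 1639/30) = 262500 + 341/30 = 7875341/30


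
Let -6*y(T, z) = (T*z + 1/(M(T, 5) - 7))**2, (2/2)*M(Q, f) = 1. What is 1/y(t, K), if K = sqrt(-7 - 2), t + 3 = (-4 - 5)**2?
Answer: 425782440/3885696461089 - 606528*I/3885696461089 ≈ 0.00010958 - 1.5609e-7*I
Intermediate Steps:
t = 78 (t = -3 + (-4 - 5)**2 = -3 + (-9)**2 = -3 + 81 = 78)
M(Q, f) = 1
K = 3*I (K = sqrt(-9) = 3*I ≈ 3.0*I)
y(T, z) = -(-1/6 + T*z)**2/6 (y(T, z) = -(T*z + 1/(1 - 7))**2/6 = -(T*z + 1/(-6))**2/6 = -(T*z - 1/6)**2/6 = -(-1/6 + T*z)**2/6)
1/y(t, K) = 1/(-(-1 + 6*78*(3*I))**2/216) = 1/(-(-1 + 1404*I)**2/216) = -216/(-1 + 1404*I)**2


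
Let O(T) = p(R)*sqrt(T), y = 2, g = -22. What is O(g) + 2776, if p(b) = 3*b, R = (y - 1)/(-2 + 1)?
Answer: 2776 - 3*I*sqrt(22) ≈ 2776.0 - 14.071*I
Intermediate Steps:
R = -1 (R = (2 - 1)/(-2 + 1) = 1/(-1) = 1*(-1) = -1)
O(T) = -3*sqrt(T) (O(T) = (3*(-1))*sqrt(T) = -3*sqrt(T))
O(g) + 2776 = -3*I*sqrt(22) + 2776 = 2776 - 3*I*sqrt(22)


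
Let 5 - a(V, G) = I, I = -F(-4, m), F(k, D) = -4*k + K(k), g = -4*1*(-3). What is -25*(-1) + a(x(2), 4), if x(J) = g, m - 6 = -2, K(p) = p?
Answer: 42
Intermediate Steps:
g = 12 (g = -4*(-3) = 12)
m = 4 (m = 6 - 2 = 4)
x(J) = 12
F(k, D) = -3*k (F(k, D) = -4*k + k = -3*k)
I = -12 (I = -(-3)*(-4) = -1*12 = -12)
a(V, G) = 17 (a(V, G) = 5 - 1*(-12) = 5 + 12 = 17)
-25*(-1) + a(x(2), 4) = -25*(-1) + 17 = 25 + 17 = 42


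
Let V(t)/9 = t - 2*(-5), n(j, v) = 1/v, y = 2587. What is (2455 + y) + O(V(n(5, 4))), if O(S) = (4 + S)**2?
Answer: 228897/16 ≈ 14306.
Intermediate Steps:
V(t) = 90 + 9*t (V(t) = 9*(t - 2*(-5)) = 9*(t + 10) = 9*(10 + t) = 90 + 9*t)
(2455 + y) + O(V(n(5, 4))) = (2455 + 2587) + (4 + (90 + 9/4))**2 = 5042 + (4 + (90 + 9*(1/4)))**2 = 5042 + (4 + (90 + 9/4))**2 = 5042 + (4 + 369/4)**2 = 5042 + (385/4)**2 = 5042 + 148225/16 = 228897/16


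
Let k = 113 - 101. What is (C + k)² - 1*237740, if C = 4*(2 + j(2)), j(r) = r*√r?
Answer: -237212 + 320*√2 ≈ -2.3676e+5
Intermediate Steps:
j(r) = r^(3/2)
C = 8 + 8*√2 (C = 4*(2 + 2^(3/2)) = 4*(2 + 2*√2) = 8 + 8*√2 ≈ 19.314)
k = 12
(C + k)² - 1*237740 = ((8 + 8*√2) + 12)² - 1*237740 = (20 + 8*√2)² - 237740 = -237740 + (20 + 8*√2)²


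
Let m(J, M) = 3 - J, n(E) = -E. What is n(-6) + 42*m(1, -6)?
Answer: 90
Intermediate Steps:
n(-6) + 42*m(1, -6) = -1*(-6) + 42*(3 - 1*1) = 6 + 42*(3 - 1) = 6 + 42*2 = 6 + 84 = 90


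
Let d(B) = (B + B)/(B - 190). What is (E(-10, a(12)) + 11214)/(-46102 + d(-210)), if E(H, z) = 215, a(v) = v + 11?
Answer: -228580/922019 ≈ -0.24791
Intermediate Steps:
a(v) = 11 + v
d(B) = 2*B/(-190 + B) (d(B) = (2*B)/(-190 + B) = 2*B/(-190 + B))
(E(-10, a(12)) + 11214)/(-46102 + d(-210)) = (215 + 11214)/(-46102 + 2*(-210)/(-190 - 210)) = 11429/(-46102 + 2*(-210)/(-400)) = 11429/(-46102 + 2*(-210)*(-1/400)) = 11429/(-46102 + 21/20) = 11429/(-922019/20) = 11429*(-20/922019) = -228580/922019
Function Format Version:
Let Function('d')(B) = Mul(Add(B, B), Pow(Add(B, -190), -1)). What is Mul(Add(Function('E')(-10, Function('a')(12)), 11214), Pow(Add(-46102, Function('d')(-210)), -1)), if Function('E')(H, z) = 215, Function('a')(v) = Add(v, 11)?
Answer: Rational(-228580, 922019) ≈ -0.24791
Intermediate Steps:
Function('a')(v) = Add(11, v)
Function('d')(B) = Mul(2, B, Pow(Add(-190, B), -1)) (Function('d')(B) = Mul(Mul(2, B), Pow(Add(-190, B), -1)) = Mul(2, B, Pow(Add(-190, B), -1)))
Mul(Add(Function('E')(-10, Function('a')(12)), 11214), Pow(Add(-46102, Function('d')(-210)), -1)) = Mul(Add(215, 11214), Pow(Add(-46102, Mul(2, -210, Pow(Add(-190, -210), -1))), -1)) = Mul(11429, Pow(Add(-46102, Mul(2, -210, Pow(-400, -1))), -1)) = Mul(11429, Pow(Add(-46102, Mul(2, -210, Rational(-1, 400))), -1)) = Mul(11429, Pow(Add(-46102, Rational(21, 20)), -1)) = Mul(11429, Pow(Rational(-922019, 20), -1)) = Mul(11429, Rational(-20, 922019)) = Rational(-228580, 922019)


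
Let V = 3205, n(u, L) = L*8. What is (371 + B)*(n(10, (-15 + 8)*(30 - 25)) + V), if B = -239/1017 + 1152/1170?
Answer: 122872540/113 ≈ 1.0874e+6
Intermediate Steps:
n(u, L) = 8*L
B = 49553/66105 (B = -239*1/1017 + 1152*(1/1170) = -239/1017 + 64/65 = 49553/66105 ≈ 0.74961)
(371 + B)*(n(10, (-15 + 8)*(30 - 25)) + V) = (371 + 49553/66105)*(8*((-15 + 8)*(30 - 25)) + 3205) = 24574508*(8*(-7*5) + 3205)/66105 = 24574508*(8*(-35) + 3205)/66105 = 24574508*(-280 + 3205)/66105 = (24574508/66105)*2925 = 122872540/113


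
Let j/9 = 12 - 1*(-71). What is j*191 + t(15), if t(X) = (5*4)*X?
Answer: 142977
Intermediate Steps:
j = 747 (j = 9*(12 - 1*(-71)) = 9*(12 + 71) = 9*83 = 747)
t(X) = 20*X
j*191 + t(15) = 747*191 + 20*15 = 142677 + 300 = 142977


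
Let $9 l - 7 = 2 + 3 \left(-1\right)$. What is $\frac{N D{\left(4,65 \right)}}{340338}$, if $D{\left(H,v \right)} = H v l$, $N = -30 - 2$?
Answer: $- \frac{8320}{510507} \approx -0.016298$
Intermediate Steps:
$l = \frac{2}{3}$ ($l = \frac{7}{9} + \frac{2 + 3 \left(-1\right)}{9} = \frac{7}{9} + \frac{2 - 3}{9} = \frac{7}{9} + \frac{1}{9} \left(-1\right) = \frac{7}{9} - \frac{1}{9} = \frac{2}{3} \approx 0.66667$)
$N = -32$ ($N = -30 - 2 = -32$)
$D{\left(H,v \right)} = \frac{2 H v}{3}$ ($D{\left(H,v \right)} = H v \frac{2}{3} = \frac{2 H v}{3}$)
$\frac{N D{\left(4,65 \right)}}{340338} = \frac{\left(-32\right) \frac{2}{3} \cdot 4 \cdot 65}{340338} = \left(-32\right) \frac{520}{3} \cdot \frac{1}{340338} = \left(- \frac{16640}{3}\right) \frac{1}{340338} = - \frac{8320}{510507}$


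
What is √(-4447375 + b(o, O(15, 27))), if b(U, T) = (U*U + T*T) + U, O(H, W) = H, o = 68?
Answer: I*√4442458 ≈ 2107.7*I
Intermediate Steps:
b(U, T) = U + T² + U² (b(U, T) = (U² + T²) + U = (T² + U²) + U = U + T² + U²)
√(-4447375 + b(o, O(15, 27))) = √(-4447375 + (68 + 15² + 68²)) = √(-4447375 + (68 + 225 + 4624)) = √(-4447375 + 4917) = √(-4442458) = I*√4442458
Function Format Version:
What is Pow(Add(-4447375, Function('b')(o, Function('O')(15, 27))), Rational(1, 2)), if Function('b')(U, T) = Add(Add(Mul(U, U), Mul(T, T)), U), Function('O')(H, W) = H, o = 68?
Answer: Mul(I, Pow(4442458, Rational(1, 2))) ≈ Mul(2107.7, I)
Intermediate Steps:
Function('b')(U, T) = Add(U, Pow(T, 2), Pow(U, 2)) (Function('b')(U, T) = Add(Add(Pow(U, 2), Pow(T, 2)), U) = Add(Add(Pow(T, 2), Pow(U, 2)), U) = Add(U, Pow(T, 2), Pow(U, 2)))
Pow(Add(-4447375, Function('b')(o, Function('O')(15, 27))), Rational(1, 2)) = Pow(Add(-4447375, Add(68, Pow(15, 2), Pow(68, 2))), Rational(1, 2)) = Pow(Add(-4447375, Add(68, 225, 4624)), Rational(1, 2)) = Pow(Add(-4447375, 4917), Rational(1, 2)) = Pow(-4442458, Rational(1, 2)) = Mul(I, Pow(4442458, Rational(1, 2)))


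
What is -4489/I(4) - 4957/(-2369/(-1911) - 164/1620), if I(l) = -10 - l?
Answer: -4146308177/1027943 ≈ -4033.6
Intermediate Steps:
-4489/I(4) - 4957/(-2369/(-1911) - 164/1620) = -4489/(-10 - 1*4) - 4957/(-2369/(-1911) - 164/1620) = -4489/(-10 - 4) - 4957/(-2369*(-1/1911) - 164*1/1620) = -4489/(-14) - 4957/(2369/1911 - 41/405) = -4489*(-1/14) - 4957/293698/257985 = 4489/14 - 4957*257985/293698 = 4489/14 - 1278831645/293698 = -4146308177/1027943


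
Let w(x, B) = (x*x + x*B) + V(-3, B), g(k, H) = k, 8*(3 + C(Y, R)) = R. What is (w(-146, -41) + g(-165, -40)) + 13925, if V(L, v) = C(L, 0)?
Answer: 41059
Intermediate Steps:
C(Y, R) = -3 + R/8
V(L, v) = -3 (V(L, v) = -3 + (⅛)*0 = -3 + 0 = -3)
w(x, B) = -3 + x² + B*x (w(x, B) = (x*x + x*B) - 3 = (x² + B*x) - 3 = -3 + x² + B*x)
(w(-146, -41) + g(-165, -40)) + 13925 = ((-3 + (-146)² - 41*(-146)) - 165) + 13925 = ((-3 + 21316 + 5986) - 165) + 13925 = (27299 - 165) + 13925 = 27134 + 13925 = 41059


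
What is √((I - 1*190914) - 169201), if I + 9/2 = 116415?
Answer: I*√974818/2 ≈ 493.66*I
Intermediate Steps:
I = 232821/2 (I = -9/2 + 116415 = 232821/2 ≈ 1.1641e+5)
√((I - 1*190914) - 169201) = √((232821/2 - 1*190914) - 169201) = √((232821/2 - 190914) - 169201) = √(-149007/2 - 169201) = √(-487409/2) = I*√974818/2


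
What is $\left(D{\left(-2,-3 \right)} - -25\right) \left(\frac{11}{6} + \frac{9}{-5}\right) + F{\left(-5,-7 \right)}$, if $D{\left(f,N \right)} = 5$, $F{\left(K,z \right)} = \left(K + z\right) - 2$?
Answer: $-13$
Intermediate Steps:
$F{\left(K,z \right)} = -2 + K + z$
$\left(D{\left(-2,-3 \right)} - -25\right) \left(\frac{11}{6} + \frac{9}{-5}\right) + F{\left(-5,-7 \right)} = \left(5 - -25\right) \left(\frac{11}{6} + \frac{9}{-5}\right) - 14 = \left(5 + 25\right) \left(11 \cdot \frac{1}{6} + 9 \left(- \frac{1}{5}\right)\right) - 14 = 30 \left(\frac{11}{6} - \frac{9}{5}\right) - 14 = 30 \cdot \frac{1}{30} - 14 = 1 - 14 = -13$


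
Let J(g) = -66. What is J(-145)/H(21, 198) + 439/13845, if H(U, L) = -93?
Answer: 318199/429195 ≈ 0.74139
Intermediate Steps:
J(-145)/H(21, 198) + 439/13845 = -66/(-93) + 439/13845 = -66*(-1/93) + 439*(1/13845) = 22/31 + 439/13845 = 318199/429195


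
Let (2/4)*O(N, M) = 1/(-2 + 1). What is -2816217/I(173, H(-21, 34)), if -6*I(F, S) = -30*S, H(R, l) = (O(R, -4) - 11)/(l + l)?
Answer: 191502756/65 ≈ 2.9462e+6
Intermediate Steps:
O(N, M) = -2 (O(N, M) = 2/(-2 + 1) = 2/(-1) = 2*(-1) = -2)
H(R, l) = -13/(2*l) (H(R, l) = (-2 - 11)/(l + l) = -13*1/(2*l) = -13/(2*l))
I(F, S) = 5*S (I(F, S) = -(-5)*S = 5*S)
-2816217/I(173, H(-21, 34)) = -2816217/(5*(-13/2/34)) = -2816217/(5*(-13/2*1/34)) = -2816217/(5*(-13/68)) = -2816217/(-65/68) = -2816217*(-68/65) = 191502756/65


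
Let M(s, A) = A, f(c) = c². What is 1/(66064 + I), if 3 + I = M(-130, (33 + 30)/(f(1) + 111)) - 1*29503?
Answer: 16/584937 ≈ 2.7353e-5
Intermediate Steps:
I = -472087/16 (I = -3 + ((33 + 30)/(1² + 111) - 1*29503) = -3 + (63/(1 + 111) - 29503) = -3 + (63/112 - 29503) = -3 + (63*(1/112) - 29503) = -3 + (9/16 - 29503) = -3 - 472039/16 = -472087/16 ≈ -29505.)
1/(66064 + I) = 1/(66064 - 472087/16) = 1/(584937/16) = 16/584937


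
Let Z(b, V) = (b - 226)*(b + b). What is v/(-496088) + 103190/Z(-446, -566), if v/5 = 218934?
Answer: -37811259335/18585440832 ≈ -2.0345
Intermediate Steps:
v = 1094670 (v = 5*218934 = 1094670)
Z(b, V) = 2*b*(-226 + b) (Z(b, V) = (-226 + b)*(2*b) = 2*b*(-226 + b))
v/(-496088) + 103190/Z(-446, -566) = 1094670/(-496088) + 103190/((2*(-446)*(-226 - 446))) = 1094670*(-1/496088) + 103190/((2*(-446)*(-672))) = -547335/248044 + 103190/599424 = -547335/248044 + 103190*(1/599424) = -547335/248044 + 51595/299712 = -37811259335/18585440832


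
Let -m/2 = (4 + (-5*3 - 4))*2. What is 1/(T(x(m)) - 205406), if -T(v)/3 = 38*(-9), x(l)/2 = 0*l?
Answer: -1/204380 ≈ -4.8928e-6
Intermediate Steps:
m = 60 (m = -2*(4 + (-5*3 - 4))*2 = -2*(4 + (-15 - 4))*2 = -2*(4 - 19)*2 = -(-30)*2 = -2*(-30) = 60)
x(l) = 0 (x(l) = 2*(0*l) = 2*0 = 0)
T(v) = 1026 (T(v) = -114*(-9) = -3*(-342) = 1026)
1/(T(x(m)) - 205406) = 1/(1026 - 205406) = 1/(-204380) = -1/204380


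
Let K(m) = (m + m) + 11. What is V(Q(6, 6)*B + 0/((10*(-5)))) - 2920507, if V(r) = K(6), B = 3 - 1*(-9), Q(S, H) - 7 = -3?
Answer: -2920484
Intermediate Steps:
K(m) = 11 + 2*m (K(m) = 2*m + 11 = 11 + 2*m)
Q(S, H) = 4 (Q(S, H) = 7 - 3 = 4)
B = 12 (B = 3 + 9 = 12)
V(r) = 23 (V(r) = 11 + 2*6 = 11 + 12 = 23)
V(Q(6, 6)*B + 0/((10*(-5)))) - 2920507 = 23 - 2920507 = -2920484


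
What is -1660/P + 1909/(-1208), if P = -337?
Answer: 1361947/407096 ≈ 3.3455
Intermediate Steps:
-1660/P + 1909/(-1208) = -1660/(-337) + 1909/(-1208) = -1660*(-1/337) + 1909*(-1/1208) = 1660/337 - 1909/1208 = 1361947/407096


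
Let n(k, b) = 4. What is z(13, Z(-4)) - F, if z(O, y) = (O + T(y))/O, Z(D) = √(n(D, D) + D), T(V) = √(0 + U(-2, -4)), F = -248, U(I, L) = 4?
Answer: 3239/13 ≈ 249.15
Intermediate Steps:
T(V) = 2 (T(V) = √(0 + 4) = √4 = 2)
Z(D) = √(4 + D)
z(O, y) = (2 + O)/O (z(O, y) = (O + 2)/O = (2 + O)/O)
z(13, Z(-4)) - F = (2 + 13)/13 - 1*(-248) = (1/13)*15 + 248 = 15/13 + 248 = 3239/13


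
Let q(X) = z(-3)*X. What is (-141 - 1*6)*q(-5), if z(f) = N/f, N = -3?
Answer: 735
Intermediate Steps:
z(f) = -3/f
q(X) = X (q(X) = (-3/(-3))*X = (-3*(-⅓))*X = 1*X = X)
(-141 - 1*6)*q(-5) = (-141 - 1*6)*(-5) = (-141 - 6)*(-5) = -147*(-5) = 735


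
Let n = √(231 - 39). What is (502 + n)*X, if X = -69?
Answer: -34638 - 552*√3 ≈ -35594.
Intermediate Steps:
n = 8*√3 (n = √192 = 8*√3 ≈ 13.856)
(502 + n)*X = (502 + 8*√3)*(-69) = -34638 - 552*√3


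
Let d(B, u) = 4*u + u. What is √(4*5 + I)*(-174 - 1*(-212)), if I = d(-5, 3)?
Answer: 38*√35 ≈ 224.81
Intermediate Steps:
d(B, u) = 5*u
I = 15 (I = 5*3 = 15)
√(4*5 + I)*(-174 - 1*(-212)) = √(4*5 + 15)*(-174 - 1*(-212)) = √(20 + 15)*(-174 + 212) = √35*38 = 38*√35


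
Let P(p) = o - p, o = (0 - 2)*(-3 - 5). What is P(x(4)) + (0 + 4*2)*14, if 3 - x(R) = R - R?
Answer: 125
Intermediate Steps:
x(R) = 3 (x(R) = 3 - (R - R) = 3 - 1*0 = 3 + 0 = 3)
o = 16 (o = -2*(-8) = 16)
P(p) = 16 - p
P(x(4)) + (0 + 4*2)*14 = (16 - 1*3) + (0 + 4*2)*14 = (16 - 3) + (0 + 8)*14 = 13 + 8*14 = 13 + 112 = 125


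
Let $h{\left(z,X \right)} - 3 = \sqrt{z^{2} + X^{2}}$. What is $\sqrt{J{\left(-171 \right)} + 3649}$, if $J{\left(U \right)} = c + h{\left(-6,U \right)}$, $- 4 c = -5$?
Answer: $\frac{\sqrt{14613 + 12 \sqrt{3253}}}{2} \approx 61.841$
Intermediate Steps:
$c = \frac{5}{4}$ ($c = \left(- \frac{1}{4}\right) \left(-5\right) = \frac{5}{4} \approx 1.25$)
$h{\left(z,X \right)} = 3 + \sqrt{X^{2} + z^{2}}$ ($h{\left(z,X \right)} = 3 + \sqrt{z^{2} + X^{2}} = 3 + \sqrt{X^{2} + z^{2}}$)
$J{\left(U \right)} = \frac{17}{4} + \sqrt{36 + U^{2}}$ ($J{\left(U \right)} = \frac{5}{4} + \left(3 + \sqrt{U^{2} + \left(-6\right)^{2}}\right) = \frac{5}{4} + \left(3 + \sqrt{U^{2} + 36}\right) = \frac{5}{4} + \left(3 + \sqrt{36 + U^{2}}\right) = \frac{17}{4} + \sqrt{36 + U^{2}}$)
$\sqrt{J{\left(-171 \right)} + 3649} = \sqrt{\left(\frac{17}{4} + \sqrt{36 + \left(-171\right)^{2}}\right) + 3649} = \sqrt{\left(\frac{17}{4} + \sqrt{36 + 29241}\right) + 3649} = \sqrt{\left(\frac{17}{4} + \sqrt{29277}\right) + 3649} = \sqrt{\left(\frac{17}{4} + 3 \sqrt{3253}\right) + 3649} = \sqrt{\frac{14613}{4} + 3 \sqrt{3253}}$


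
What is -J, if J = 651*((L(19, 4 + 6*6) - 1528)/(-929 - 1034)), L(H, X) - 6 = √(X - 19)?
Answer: -990822/1963 + 651*√21/1963 ≈ -503.23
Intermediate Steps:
L(H, X) = 6 + √(-19 + X) (L(H, X) = 6 + √(X - 19) = 6 + √(-19 + X))
J = 990822/1963 - 651*√21/1963 (J = 651*(((6 + √(-19 + (4 + 6*6))) - 1528)/(-929 - 1034)) = 651*(((6 + √(-19 + (4 + 36))) - 1528)/(-1963)) = 651*(((6 + √(-19 + 40)) - 1528)*(-1/1963)) = 651*(((6 + √21) - 1528)*(-1/1963)) = 651*((-1522 + √21)*(-1/1963)) = 651*(1522/1963 - √21/1963) = 990822/1963 - 651*√21/1963 ≈ 503.23)
-J = -(990822/1963 - 651*√21/1963) = -990822/1963 + 651*√21/1963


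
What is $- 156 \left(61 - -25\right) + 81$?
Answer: $-13335$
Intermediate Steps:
$- 156 \left(61 - -25\right) + 81 = - 156 \left(61 + 25\right) + 81 = \left(-156\right) 86 + 81 = -13416 + 81 = -13335$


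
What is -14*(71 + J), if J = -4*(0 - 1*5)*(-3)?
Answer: -154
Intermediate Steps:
J = -60 (J = -4*(0 - 5)*(-3) = -4*(-5)*(-3) = 20*(-3) = -60)
-14*(71 + J) = -14*(71 - 60) = -14*11 = -154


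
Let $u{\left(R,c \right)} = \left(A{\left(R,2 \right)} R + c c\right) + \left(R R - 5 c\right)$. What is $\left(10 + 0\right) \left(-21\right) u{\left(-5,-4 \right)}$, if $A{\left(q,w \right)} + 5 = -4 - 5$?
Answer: $-27510$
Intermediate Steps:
$A{\left(q,w \right)} = -14$ ($A{\left(q,w \right)} = -5 - 9 = -14$)
$u{\left(R,c \right)} = R^{2} + c^{2} - 14 R - 5 c$ ($u{\left(R,c \right)} = \left(- 14 R + c c\right) + \left(R R - 5 c\right) = \left(- 14 R + c^{2}\right) + \left(R^{2} - 5 c\right) = \left(c^{2} - 14 R\right) + \left(R^{2} - 5 c\right) = R^{2} + c^{2} - 14 R - 5 c$)
$\left(10 + 0\right) \left(-21\right) u{\left(-5,-4 \right)} = \left(10 + 0\right) \left(-21\right) \left(\left(-5\right)^{2} + \left(-4\right)^{2} - -70 - -20\right) = 10 \left(-21\right) \left(25 + 16 + 70 + 20\right) = \left(-210\right) 131 = -27510$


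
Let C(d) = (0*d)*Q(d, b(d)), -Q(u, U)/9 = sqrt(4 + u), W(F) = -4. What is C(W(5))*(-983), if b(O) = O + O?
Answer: 0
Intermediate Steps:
b(O) = 2*O
Q(u, U) = -9*sqrt(4 + u)
C(d) = 0 (C(d) = (0*d)*(-9*sqrt(4 + d)) = 0*(-9*sqrt(4 + d)) = 0)
C(W(5))*(-983) = 0*(-983) = 0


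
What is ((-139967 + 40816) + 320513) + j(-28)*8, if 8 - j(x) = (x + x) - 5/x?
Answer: 1553108/7 ≈ 2.2187e+5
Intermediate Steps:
j(x) = 8 - 2*x + 5/x (j(x) = 8 - ((x + x) - 5/x) = 8 - (2*x - 5/x) = 8 - (-5/x + 2*x) = 8 + (-2*x + 5/x) = 8 - 2*x + 5/x)
((-139967 + 40816) + 320513) + j(-28)*8 = ((-139967 + 40816) + 320513) + (8 - 2*(-28) + 5/(-28))*8 = (-99151 + 320513) + (8 + 56 + 5*(-1/28))*8 = 221362 + (8 + 56 - 5/28)*8 = 221362 + (1787/28)*8 = 221362 + 3574/7 = 1553108/7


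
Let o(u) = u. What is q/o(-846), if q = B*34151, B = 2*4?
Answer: -136604/423 ≈ -322.94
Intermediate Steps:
B = 8
q = 273208 (q = 8*34151 = 273208)
q/o(-846) = 273208/(-846) = 273208*(-1/846) = -136604/423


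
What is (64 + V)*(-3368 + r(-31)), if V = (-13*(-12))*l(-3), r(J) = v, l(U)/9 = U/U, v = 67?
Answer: -4845868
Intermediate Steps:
l(U) = 9 (l(U) = 9*(U/U) = 9*1 = 9)
r(J) = 67
V = 1404 (V = -13*(-12)*9 = 156*9 = 1404)
(64 + V)*(-3368 + r(-31)) = (64 + 1404)*(-3368 + 67) = 1468*(-3301) = -4845868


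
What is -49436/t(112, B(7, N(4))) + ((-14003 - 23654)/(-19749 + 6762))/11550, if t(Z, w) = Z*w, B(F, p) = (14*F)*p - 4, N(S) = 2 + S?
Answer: -132373741349/175199824800 ≈ -0.75556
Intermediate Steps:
B(F, p) = -4 + 14*F*p (B(F, p) = 14*F*p - 4 = -4 + 14*F*p)
-49436/t(112, B(7, N(4))) + ((-14003 - 23654)/(-19749 + 6762))/11550 = -49436*1/(112*(-4 + 14*7*(2 + 4))) + ((-14003 - 23654)/(-19749 + 6762))/11550 = -49436*1/(112*(-4 + 14*7*6)) - 37657/(-12987)*(1/11550) = -49436*1/(112*(-4 + 588)) - 37657*(-1/12987)*(1/11550) = -49436/(112*584) + (37657/12987)*(1/11550) = -49436/65408 + 37657/149999850 = -49436*1/65408 + 37657/149999850 = -12359/16352 + 37657/149999850 = -132373741349/175199824800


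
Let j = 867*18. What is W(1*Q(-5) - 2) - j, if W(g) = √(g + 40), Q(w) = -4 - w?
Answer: -15606 + √39 ≈ -15600.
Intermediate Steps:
j = 15606
W(g) = √(40 + g)
W(1*Q(-5) - 2) - j = √(40 + (1*(-4 - 1*(-5)) - 2)) - 1*15606 = √(40 + (1*(-4 + 5) - 2)) - 15606 = √(40 + (1*1 - 2)) - 15606 = √(40 + (1 - 2)) - 15606 = √(40 - 1) - 15606 = √39 - 15606 = -15606 + √39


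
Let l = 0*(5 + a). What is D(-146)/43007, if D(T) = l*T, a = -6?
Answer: 0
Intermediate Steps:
l = 0 (l = 0*(5 - 6) = 0*(-1) = 0)
D(T) = 0 (D(T) = 0*T = 0)
D(-146)/43007 = 0/43007 = 0*(1/43007) = 0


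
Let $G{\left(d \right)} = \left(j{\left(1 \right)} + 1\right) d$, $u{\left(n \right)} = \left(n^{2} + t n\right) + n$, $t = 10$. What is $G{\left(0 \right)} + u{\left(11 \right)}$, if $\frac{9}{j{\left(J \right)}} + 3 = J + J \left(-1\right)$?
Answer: $242$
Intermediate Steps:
$j{\left(J \right)} = -3$ ($j{\left(J \right)} = \frac{9}{-3 + \left(J + J \left(-1\right)\right)} = \frac{9}{-3 + \left(J - J\right)} = \frac{9}{-3 + 0} = \frac{9}{-3} = 9 \left(- \frac{1}{3}\right) = -3$)
$u{\left(n \right)} = n^{2} + 11 n$ ($u{\left(n \right)} = \left(n^{2} + 10 n\right) + n = n^{2} + 11 n$)
$G{\left(d \right)} = - 2 d$ ($G{\left(d \right)} = \left(-3 + 1\right) d = - 2 d$)
$G{\left(0 \right)} + u{\left(11 \right)} = \left(-2\right) 0 + 11 \left(11 + 11\right) = 0 + 11 \cdot 22 = 0 + 242 = 242$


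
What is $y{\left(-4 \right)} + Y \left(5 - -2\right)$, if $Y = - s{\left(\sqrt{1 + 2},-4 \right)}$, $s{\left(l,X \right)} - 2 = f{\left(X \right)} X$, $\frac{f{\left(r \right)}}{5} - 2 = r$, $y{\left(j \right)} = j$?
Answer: $-298$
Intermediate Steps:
$f{\left(r \right)} = 10 + 5 r$
$s{\left(l,X \right)} = 2 + X \left(10 + 5 X\right)$ ($s{\left(l,X \right)} = 2 + \left(10 + 5 X\right) X = 2 + X \left(10 + 5 X\right)$)
$Y = -42$ ($Y = - (2 + 5 \left(-4\right) \left(2 - 4\right)) = - (2 + 5 \left(-4\right) \left(-2\right)) = - (2 + 40) = \left(-1\right) 42 = -42$)
$y{\left(-4 \right)} + Y \left(5 - -2\right) = -4 - 42 \left(5 - -2\right) = -4 - 42 \left(5 + 2\right) = -4 - 294 = -298$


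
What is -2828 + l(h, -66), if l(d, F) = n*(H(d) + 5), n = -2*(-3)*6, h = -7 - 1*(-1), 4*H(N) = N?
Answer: -2702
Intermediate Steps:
H(N) = N/4
h = -6 (h = -7 + 1 = -6)
n = 36 (n = 6*6 = 36)
l(d, F) = 180 + 9*d (l(d, F) = 36*(d/4 + 5) = 36*(5 + d/4) = 180 + 9*d)
-2828 + l(h, -66) = -2828 + (180 + 9*(-6)) = -2828 + (180 - 54) = -2828 + 126 = -2702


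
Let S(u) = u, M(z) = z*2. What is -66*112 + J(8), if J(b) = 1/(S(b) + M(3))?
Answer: -103487/14 ≈ -7391.9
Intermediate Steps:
M(z) = 2*z
J(b) = 1/(6 + b) (J(b) = 1/(b + 2*3) = 1/(b + 6) = 1/(6 + b))
-66*112 + J(8) = -66*112 + 1/(6 + 8) = -7392 + 1/14 = -103487/14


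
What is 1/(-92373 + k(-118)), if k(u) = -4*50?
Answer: -1/92573 ≈ -1.0802e-5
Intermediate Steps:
k(u) = -200
1/(-92373 + k(-118)) = 1/(-92373 - 200) = 1/(-92573) = -1/92573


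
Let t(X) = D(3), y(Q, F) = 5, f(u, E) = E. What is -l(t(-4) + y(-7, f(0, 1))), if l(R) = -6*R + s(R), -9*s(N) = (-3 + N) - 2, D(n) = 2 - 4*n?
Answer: -280/9 ≈ -31.111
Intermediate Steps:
s(N) = 5/9 - N/9 (s(N) = -((-3 + N) - 2)/9 = -(-5 + N)/9 = 5/9 - N/9)
t(X) = -10 (t(X) = 2 - 4*3 = 2 - 12 = -10)
l(R) = 5/9 - 55*R/9 (l(R) = -6*R + (5/9 - R/9) = 5/9 - 55*R/9)
-l(t(-4) + y(-7, f(0, 1))) = -(5/9 - 55*(-10 + 5)/9) = -(5/9 - 55/9*(-5)) = -(5/9 + 275/9) = -1*280/9 = -280/9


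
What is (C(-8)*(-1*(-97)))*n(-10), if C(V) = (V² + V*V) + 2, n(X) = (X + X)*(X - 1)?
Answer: 2774200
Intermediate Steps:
n(X) = 2*X*(-1 + X) (n(X) = (2*X)*(-1 + X) = 2*X*(-1 + X))
C(V) = 2 + 2*V² (C(V) = (V² + V²) + 2 = 2*V² + 2 = 2 + 2*V²)
(C(-8)*(-1*(-97)))*n(-10) = ((2 + 2*(-8)²)*(-1*(-97)))*(2*(-10)*(-1 - 10)) = ((2 + 2*64)*97)*(2*(-10)*(-11)) = ((2 + 128)*97)*220 = (130*97)*220 = 12610*220 = 2774200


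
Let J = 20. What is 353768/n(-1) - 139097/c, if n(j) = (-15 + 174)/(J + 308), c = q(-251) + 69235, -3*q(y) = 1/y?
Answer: 864199151412815/1184185572 ≈ 7.2978e+5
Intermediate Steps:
q(y) = -1/(3*y)
c = 52133956/753 (c = -⅓/(-251) + 69235 = -⅓*(-1/251) + 69235 = 1/753 + 69235 = 52133956/753 ≈ 69235.)
n(j) = 159/328 (n(j) = (-15 + 174)/(20 + 308) = 159/328)
353768/n(-1) - 139097/c = 353768/(159/328) - 139097/52133956/753 = 353768*(328/159) - 139097*753/52133956 = 116035904/159 - 14962863/7447708 = 864199151412815/1184185572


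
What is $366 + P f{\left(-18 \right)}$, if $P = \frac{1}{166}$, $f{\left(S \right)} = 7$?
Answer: $\frac{60763}{166} \approx 366.04$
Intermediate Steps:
$P = \frac{1}{166} \approx 0.0060241$
$366 + P f{\left(-18 \right)} = 366 + \frac{1}{166} \cdot 7 = 366 + \frac{7}{166} = \frac{60763}{166}$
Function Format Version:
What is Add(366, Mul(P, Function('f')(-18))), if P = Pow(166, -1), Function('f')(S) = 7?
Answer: Rational(60763, 166) ≈ 366.04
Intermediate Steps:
P = Rational(1, 166) ≈ 0.0060241
Add(366, Mul(P, Function('f')(-18))) = Add(366, Mul(Rational(1, 166), 7)) = Add(366, Rational(7, 166)) = Rational(60763, 166)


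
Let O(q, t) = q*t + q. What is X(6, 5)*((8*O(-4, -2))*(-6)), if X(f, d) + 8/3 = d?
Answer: -448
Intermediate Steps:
O(q, t) = q + q*t
X(f, d) = -8/3 + d
X(6, 5)*((8*O(-4, -2))*(-6)) = (-8/3 + 5)*((8*(-4*(1 - 2)))*(-6)) = 7*((8*(-4*(-1)))*(-6))/3 = 7*((8*4)*(-6))/3 = 7*(32*(-6))/3 = (7/3)*(-192) = -448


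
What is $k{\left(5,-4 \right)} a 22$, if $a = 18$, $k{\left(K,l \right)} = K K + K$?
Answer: $11880$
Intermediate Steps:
$k{\left(K,l \right)} = K + K^{2}$ ($k{\left(K,l \right)} = K^{2} + K = K + K^{2}$)
$k{\left(5,-4 \right)} a 22 = 5 \left(1 + 5\right) 18 \cdot 22 = 5 \cdot 6 \cdot 18 \cdot 22 = 30 \cdot 18 \cdot 22 = 540 \cdot 22 = 11880$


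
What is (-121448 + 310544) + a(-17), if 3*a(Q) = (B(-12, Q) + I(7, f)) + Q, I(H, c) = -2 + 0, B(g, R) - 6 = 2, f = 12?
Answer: 567277/3 ≈ 1.8909e+5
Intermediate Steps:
B(g, R) = 8 (B(g, R) = 6 + 2 = 8)
I(H, c) = -2
a(Q) = 2 + Q/3 (a(Q) = ((8 - 2) + Q)/3 = (6 + Q)/3 = 2 + Q/3)
(-121448 + 310544) + a(-17) = (-121448 + 310544) + (2 + (⅓)*(-17)) = 189096 + (2 - 17/3) = 189096 - 11/3 = 567277/3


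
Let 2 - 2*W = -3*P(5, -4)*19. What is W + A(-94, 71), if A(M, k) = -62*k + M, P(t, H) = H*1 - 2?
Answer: -4666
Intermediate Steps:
P(t, H) = -2 + H (P(t, H) = H - 2 = -2 + H)
A(M, k) = M - 62*k
W = -170 (W = 1 - (-3*(-2 - 4))*19/2 = 1 - (-3*(-6))*19/2 = 1 - 9*19 = 1 - ½*342 = 1 - 171 = -170)
W + A(-94, 71) = -170 + (-94 - 62*71) = -170 + (-94 - 4402) = -170 - 4496 = -4666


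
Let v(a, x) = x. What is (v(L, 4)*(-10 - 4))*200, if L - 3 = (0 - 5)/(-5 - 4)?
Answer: -11200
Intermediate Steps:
L = 32/9 (L = 3 + (0 - 5)/(-5 - 4) = 3 - 5/(-9) = 3 - 5*(-⅑) = 3 + 5/9 = 32/9 ≈ 3.5556)
(v(L, 4)*(-10 - 4))*200 = (4*(-10 - 4))*200 = (4*(-14))*200 = -56*200 = -11200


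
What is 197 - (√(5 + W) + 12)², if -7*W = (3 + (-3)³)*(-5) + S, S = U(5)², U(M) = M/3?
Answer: 4129/63 - 8*I*√5530/7 ≈ 65.54 - 84.987*I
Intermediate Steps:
U(M) = M/3 (U(M) = M*(⅓) = M/3)
S = 25/9 (S = ((⅓)*5)² = (5/3)² = 25/9 ≈ 2.7778)
W = -1105/63 (W = -((3 + (-3)³)*(-5) + 25/9)/7 = -((3 - 27)*(-5) + 25/9)/7 = -(-24*(-5) + 25/9)/7 = -(120 + 25/9)/7 = -⅐*1105/9 = -1105/63 ≈ -17.540)
197 - (√(5 + W) + 12)² = 197 - (√(5 - 1105/63) + 12)² = 197 - (√(-790/63) + 12)² = 197 - (I*√5530/21 + 12)² = 197 - (12 + I*√5530/21)²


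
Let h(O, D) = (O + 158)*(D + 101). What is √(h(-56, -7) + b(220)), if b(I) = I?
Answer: 4*√613 ≈ 99.035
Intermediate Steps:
h(O, D) = (101 + D)*(158 + O) (h(O, D) = (158 + O)*(101 + D) = (101 + D)*(158 + O))
√(h(-56, -7) + b(220)) = √((15958 + 101*(-56) + 158*(-7) - 7*(-56)) + 220) = √((15958 - 5656 - 1106 + 392) + 220) = √(9588 + 220) = √9808 = 4*√613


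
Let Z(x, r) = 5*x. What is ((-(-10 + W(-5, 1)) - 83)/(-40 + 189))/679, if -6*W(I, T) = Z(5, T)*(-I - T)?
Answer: -169/303513 ≈ -0.00055681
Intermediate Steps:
W(I, T) = 25*I/6 + 25*T/6 (W(I, T) = -5*5*(-I - T)/6 = -25*(-I - T)/6 = -(-25*I - 25*T)/6 = 25*I/6 + 25*T/6)
((-(-10 + W(-5, 1)) - 83)/(-40 + 189))/679 = ((-(-10 + ((25/6)*(-5) + (25/6)*1)) - 83)/(-40 + 189))/679 = ((-(-10 + (-125/6 + 25/6)) - 83)/149)*(1/679) = ((-(-10 - 50/3) - 83)*(1/149))*(1/679) = ((-1*(-80/3) - 83)*(1/149))*(1/679) = ((80/3 - 83)*(1/149))*(1/679) = -169/3*1/149*(1/679) = -169/447*1/679 = -169/303513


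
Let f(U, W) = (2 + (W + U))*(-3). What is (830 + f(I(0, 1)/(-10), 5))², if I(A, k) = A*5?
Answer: 654481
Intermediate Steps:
I(A, k) = 5*A
f(U, W) = -6 - 3*U - 3*W (f(U, W) = (2 + (U + W))*(-3) = (2 + U + W)*(-3) = -6 - 3*U - 3*W)
(830 + f(I(0, 1)/(-10), 5))² = (830 + (-6 - 3*5*0/(-10) - 3*5))² = (830 + (-6 - 0*(-1)/10 - 15))² = (830 + (-6 - 3*0 - 15))² = (830 + (-6 + 0 - 15))² = (830 - 21)² = 809² = 654481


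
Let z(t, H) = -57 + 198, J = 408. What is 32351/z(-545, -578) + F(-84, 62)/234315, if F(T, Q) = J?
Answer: 842264677/3670935 ≈ 229.44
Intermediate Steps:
F(T, Q) = 408
z(t, H) = 141
32351/z(-545, -578) + F(-84, 62)/234315 = 32351/141 + 408/234315 = 32351*(1/141) + 408*(1/234315) = 32351/141 + 136/78105 = 842264677/3670935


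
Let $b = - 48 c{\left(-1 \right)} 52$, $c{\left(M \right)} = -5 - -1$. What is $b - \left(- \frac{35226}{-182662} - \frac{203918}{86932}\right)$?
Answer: $\frac{39642962218835}{3969793246} \approx 9986.2$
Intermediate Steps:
$c{\left(M \right)} = -4$ ($c{\left(M \right)} = -5 + 1 = -4$)
$b = 9984$ ($b = \left(-48\right) \left(-4\right) 52 = 192 \cdot 52 = 9984$)
$b - \left(- \frac{35226}{-182662} - \frac{203918}{86932}\right) = 9984 - \left(- \frac{35226}{-182662} - \frac{203918}{86932}\right) = 9984 - \left(\left(-35226\right) \left(- \frac{1}{182662}\right) - \frac{101959}{43466}\right) = 9984 - \left(\frac{17613}{91331} - \frac{101959}{43466}\right) = 9984 - - \frac{8546450771}{3969793246} = 9984 + \frac{8546450771}{3969793246} = \frac{39642962218835}{3969793246}$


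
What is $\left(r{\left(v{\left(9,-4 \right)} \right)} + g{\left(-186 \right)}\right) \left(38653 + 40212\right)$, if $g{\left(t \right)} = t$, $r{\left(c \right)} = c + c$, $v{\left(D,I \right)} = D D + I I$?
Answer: $630920$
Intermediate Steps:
$v{\left(D,I \right)} = D^{2} + I^{2}$
$r{\left(c \right)} = 2 c$
$\left(r{\left(v{\left(9,-4 \right)} \right)} + g{\left(-186 \right)}\right) \left(38653 + 40212\right) = \left(2 \left(9^{2} + \left(-4\right)^{2}\right) - 186\right) \left(38653 + 40212\right) = \left(2 \left(81 + 16\right) - 186\right) 78865 = \left(2 \cdot 97 - 186\right) 78865 = \left(194 - 186\right) 78865 = 8 \cdot 78865 = 630920$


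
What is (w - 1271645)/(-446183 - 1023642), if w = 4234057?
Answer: -2962412/1469825 ≈ -2.0155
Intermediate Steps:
(w - 1271645)/(-446183 - 1023642) = (4234057 - 1271645)/(-446183 - 1023642) = 2962412/(-1469825) = 2962412*(-1/1469825) = -2962412/1469825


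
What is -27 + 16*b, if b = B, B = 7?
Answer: 85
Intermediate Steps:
b = 7
-27 + 16*b = -27 + 16*7 = -27 + 112 = 85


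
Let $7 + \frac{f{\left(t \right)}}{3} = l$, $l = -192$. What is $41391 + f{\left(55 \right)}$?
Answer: $40794$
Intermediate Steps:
$f{\left(t \right)} = -597$ ($f{\left(t \right)} = -21 + 3 \left(-192\right) = -21 - 576 = -597$)
$41391 + f{\left(55 \right)} = 41391 - 597 = 40794$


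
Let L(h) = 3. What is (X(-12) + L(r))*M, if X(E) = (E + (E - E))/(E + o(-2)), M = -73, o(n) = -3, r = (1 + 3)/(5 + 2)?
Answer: -1387/5 ≈ -277.40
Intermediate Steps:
r = 4/7 ≈ 0.57143
X(E) = E/(-3 + E) (X(E) = (E + (E - E))/(E - 3) = (E + 0)/(-3 + E) = E/(-3 + E))
(X(-12) + L(r))*M = (-12/(-3 - 12) + 3)*(-73) = (-12/(-15) + 3)*(-73) = (-12*(-1/15) + 3)*(-73) = (⅘ + 3)*(-73) = (19/5)*(-73) = -1387/5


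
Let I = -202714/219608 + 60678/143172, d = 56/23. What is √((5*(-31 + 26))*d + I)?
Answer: I*√164493039955230889/51772586 ≈ 7.8338*I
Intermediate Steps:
d = 56/23 (d = 56*(1/23) = 56/23 ≈ 2.4348)
I = -2247651/4501964 (I = -202714*1/219608 + 60678*(1/143172) = -101357/109804 + 3371/7954 = -2247651/4501964 ≈ -0.49926)
√((5*(-31 + 26))*d + I) = √((5*(-31 + 26))*(56/23) - 2247651/4501964) = √((5*(-5))*(56/23) - 2247651/4501964) = √(-25*56/23 - 2247651/4501964) = √(-1400/23 - 2247651/4501964) = √(-6354445573/103545172) = I*√164493039955230889/51772586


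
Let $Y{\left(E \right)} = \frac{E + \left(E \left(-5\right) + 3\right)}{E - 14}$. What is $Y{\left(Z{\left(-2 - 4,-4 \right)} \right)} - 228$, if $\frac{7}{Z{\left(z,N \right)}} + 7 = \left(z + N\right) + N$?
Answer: $- \frac{9817}{43} \approx -228.3$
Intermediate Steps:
$Z{\left(z,N \right)} = \frac{7}{-7 + z + 2 N}$ ($Z{\left(z,N \right)} = \frac{7}{-7 + \left(\left(z + N\right) + N\right)} = \frac{7}{-7 + \left(\left(N + z\right) + N\right)} = \frac{7}{-7 + \left(z + 2 N\right)} = \frac{7}{-7 + z + 2 N}$)
$Y{\left(E \right)} = \frac{3 - 4 E}{-14 + E}$ ($Y{\left(E \right)} = \frac{E - \left(-3 + 5 E\right)}{-14 + E} = \frac{3 - 4 E}{-14 + E}$)
$Y{\left(Z{\left(-2 - 4,-4 \right)} \right)} - 228 = \frac{3 - 4 \frac{7}{-7 - 6 + 2 \left(-4\right)}}{-14 + \frac{7}{-7 - 6 + 2 \left(-4\right)}} - 228 = \frac{3 - 4 \frac{7}{-7 - 6 - 8}}{-14 + \frac{7}{-7 - 6 - 8}} - 228 = \frac{3 - 4 \frac{7}{-21}}{-14 + \frac{7}{-21}} - 228 = \frac{3 - 4 \cdot 7 \left(- \frac{1}{21}\right)}{-14 + 7 \left(- \frac{1}{21}\right)} - 228 = \frac{3 - - \frac{4}{3}}{-14 - \frac{1}{3}} - 228 = \frac{3 + \frac{4}{3}}{- \frac{43}{3}} - 228 = \left(- \frac{3}{43}\right) \frac{13}{3} - 228 = - \frac{13}{43} - 228 = - \frac{9817}{43}$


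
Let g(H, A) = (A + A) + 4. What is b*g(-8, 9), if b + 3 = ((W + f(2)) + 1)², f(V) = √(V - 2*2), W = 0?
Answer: -88 + 44*I*√2 ≈ -88.0 + 62.225*I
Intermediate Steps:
f(V) = √(-4 + V) (f(V) = √(V - 4) = √(-4 + V))
g(H, A) = 4 + 2*A (g(H, A) = 2*A + 4 = 4 + 2*A)
b = -3 + (1 + I*√2)² (b = -3 + ((0 + √(-4 + 2)) + 1)² = -3 + ((0 + √(-2)) + 1)² = -3 + ((0 + I*√2) + 1)² = -3 + (I*√2 + 1)² = -3 + (1 + I*√2)² ≈ -4.0 + 2.8284*I)
b*g(-8, 9) = (-4 + 2*I*√2)*(4 + 2*9) = (-4 + 2*I*√2)*(4 + 18) = (-4 + 2*I*√2)*22 = -88 + 44*I*√2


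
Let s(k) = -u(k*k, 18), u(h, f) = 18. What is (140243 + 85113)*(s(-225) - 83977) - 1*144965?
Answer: -18928922185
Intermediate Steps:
s(k) = -18 (s(k) = -1*18 = -18)
(140243 + 85113)*(s(-225) - 83977) - 1*144965 = (140243 + 85113)*(-18 - 83977) - 1*144965 = 225356*(-83995) - 144965 = -18928777220 - 144965 = -18928922185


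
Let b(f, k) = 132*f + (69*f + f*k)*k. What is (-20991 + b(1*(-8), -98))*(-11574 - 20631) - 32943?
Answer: 1442203572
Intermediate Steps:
b(f, k) = 132*f + k*(69*f + f*k)
(-20991 + b(1*(-8), -98))*(-11574 - 20631) - 32943 = (-20991 + (1*(-8))*(132 + (-98)**2 + 69*(-98)))*(-11574 - 20631) - 32943 = (-20991 - 8*(132 + 9604 - 6762))*(-32205) - 32943 = (-20991 - 8*2974)*(-32205) - 32943 = (-20991 - 23792)*(-32205) - 32943 = -44783*(-32205) - 32943 = 1442236515 - 32943 = 1442203572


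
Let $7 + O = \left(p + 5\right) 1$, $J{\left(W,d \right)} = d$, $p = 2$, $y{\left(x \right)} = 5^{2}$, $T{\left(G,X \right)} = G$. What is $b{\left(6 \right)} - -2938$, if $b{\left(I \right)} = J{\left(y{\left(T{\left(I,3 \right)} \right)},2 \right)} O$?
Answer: $2938$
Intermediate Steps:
$y{\left(x \right)} = 25$
$O = 0$ ($O = -7 + \left(2 + 5\right) 1 = -7 + 7 \cdot 1 = -7 + 7 = 0$)
$b{\left(I \right)} = 0$ ($b{\left(I \right)} = 2 \cdot 0 = 0$)
$b{\left(6 \right)} - -2938 = 0 - -2938 = 0 + 2938 = 2938$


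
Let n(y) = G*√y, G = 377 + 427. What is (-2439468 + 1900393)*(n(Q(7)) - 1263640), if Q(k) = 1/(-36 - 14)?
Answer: 681196733000 - 43341630*I*√2 ≈ 6.812e+11 - 6.1294e+7*I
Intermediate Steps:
G = 804
Q(k) = -1/50 (Q(k) = 1/(-50) = -1/50)
n(y) = 804*√y
(-2439468 + 1900393)*(n(Q(7)) - 1263640) = (-2439468 + 1900393)*(804*√(-1/50) - 1263640) = -539075*(804*(I*√2/10) - 1263640) = -539075*(402*I*√2/5 - 1263640) = -539075*(-1263640 + 402*I*√2/5) = 681196733000 - 43341630*I*√2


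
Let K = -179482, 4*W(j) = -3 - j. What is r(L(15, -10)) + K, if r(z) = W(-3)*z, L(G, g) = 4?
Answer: -179482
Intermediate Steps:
W(j) = -¾ - j/4 (W(j) = (-3 - j)/4 = -¾ - j/4)
r(z) = 0 (r(z) = (-¾ - ¼*(-3))*z = (-¾ + ¾)*z = 0*z = 0)
r(L(15, -10)) + K = 0 - 179482 = -179482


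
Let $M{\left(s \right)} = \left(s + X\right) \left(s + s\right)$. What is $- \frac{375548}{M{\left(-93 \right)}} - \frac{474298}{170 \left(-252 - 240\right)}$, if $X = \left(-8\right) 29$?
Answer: $- \frac{15219559}{28089100} \approx -0.54183$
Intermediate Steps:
$X = -232$
$M{\left(s \right)} = 2 s \left(-232 + s\right)$ ($M{\left(s \right)} = \left(s - 232\right) \left(s + s\right) = \left(-232 + s\right) 2 s = 2 s \left(-232 + s\right)$)
$- \frac{375548}{M{\left(-93 \right)}} - \frac{474298}{170 \left(-252 - 240\right)} = - \frac{375548}{2 \left(-93\right) \left(-232 - 93\right)} - \frac{474298}{170 \left(-252 - 240\right)} = - \frac{375548}{2 \left(-93\right) \left(-325\right)} - \frac{474298}{170 \left(-492\right)} = - \frac{375548}{60450} - \frac{474298}{-83640} = \left(-375548\right) \frac{1}{60450} - - \frac{237149}{41820} = - \frac{187774}{30225} + \frac{237149}{41820} = - \frac{15219559}{28089100}$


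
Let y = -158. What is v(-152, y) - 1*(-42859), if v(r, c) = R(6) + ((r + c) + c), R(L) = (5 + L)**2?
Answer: 42512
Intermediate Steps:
v(r, c) = 121 + r + 2*c (v(r, c) = (5 + 6)**2 + ((r + c) + c) = 11**2 + ((c + r) + c) = 121 + (r + 2*c) = 121 + r + 2*c)
v(-152, y) - 1*(-42859) = (121 - 152 + 2*(-158)) - 1*(-42859) = (121 - 152 - 316) + 42859 = -347 + 42859 = 42512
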